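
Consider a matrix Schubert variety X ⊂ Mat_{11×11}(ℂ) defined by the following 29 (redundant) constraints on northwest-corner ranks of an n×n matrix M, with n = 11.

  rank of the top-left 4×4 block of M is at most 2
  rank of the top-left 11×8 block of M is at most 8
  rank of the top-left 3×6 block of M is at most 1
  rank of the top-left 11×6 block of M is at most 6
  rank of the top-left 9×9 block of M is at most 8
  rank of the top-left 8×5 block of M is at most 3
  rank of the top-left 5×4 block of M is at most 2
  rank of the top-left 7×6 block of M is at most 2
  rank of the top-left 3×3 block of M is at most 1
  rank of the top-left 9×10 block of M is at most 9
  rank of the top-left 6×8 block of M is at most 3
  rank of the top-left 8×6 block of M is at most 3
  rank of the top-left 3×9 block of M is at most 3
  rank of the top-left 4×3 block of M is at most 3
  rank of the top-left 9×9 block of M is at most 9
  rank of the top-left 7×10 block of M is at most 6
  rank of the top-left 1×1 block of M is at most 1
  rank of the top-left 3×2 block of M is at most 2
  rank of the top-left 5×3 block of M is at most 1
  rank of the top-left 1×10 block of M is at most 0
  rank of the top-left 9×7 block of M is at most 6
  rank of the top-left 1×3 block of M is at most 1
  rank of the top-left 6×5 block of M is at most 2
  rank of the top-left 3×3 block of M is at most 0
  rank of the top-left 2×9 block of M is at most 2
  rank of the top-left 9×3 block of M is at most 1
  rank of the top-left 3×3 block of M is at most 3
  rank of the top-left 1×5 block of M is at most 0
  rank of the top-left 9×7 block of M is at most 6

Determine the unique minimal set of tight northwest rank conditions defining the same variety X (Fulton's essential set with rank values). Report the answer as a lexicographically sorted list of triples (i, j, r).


Computing R[i][j] = min implied NW-rank bound (n=11, 29 conditions):

  row 1: 0, 0, 0, 0, 0, 0, 0, 0, 0, 0, 1
  row 2: 0, 0, 0, 1, 1, 1, 1, 1, 1, 1, 2
  row 3: 0, 0, 0, 1, 1, 1, 2, 2, 2, 2, 3
  row 4: 1, 1, 1, 2, 2, 2, 3, 3, 3, 3, 4
  row 5: 1, 1, 1, 2, 2, 2, 3, 3, 4, 4, 5
  row 6: 1, 1, 1, 2, 2, 2, 3, 3, 4, 5, 6
  row 7: 1, 1, 1, 2, 2, 2, 3, 4, 5, 6, 7
  row 8: 1, 1, 1, 2, 3, 3, 4, 5, 6, 7, 8
  row 9: 1, 1, 1, 2, 3, 4, 5, 6, 7, 8, 9
  row 10: 1, 2, 2, 3, 4, 5, 6, 7, 8, 9, 10
  row 11: 1, 2, 3, 4, 5, 6, 7, 8, 9, 10, 11

so w = (11, 4, 7, 1, 9, 10, 8, 5, 6, 2, 3).

Fulton essential set (6 of the 36 Rothe cells):

[(1, 10, 0), (3, 3, 0), (3, 6, 1), (6, 8, 3), (7, 6, 2), (9, 3, 1)]


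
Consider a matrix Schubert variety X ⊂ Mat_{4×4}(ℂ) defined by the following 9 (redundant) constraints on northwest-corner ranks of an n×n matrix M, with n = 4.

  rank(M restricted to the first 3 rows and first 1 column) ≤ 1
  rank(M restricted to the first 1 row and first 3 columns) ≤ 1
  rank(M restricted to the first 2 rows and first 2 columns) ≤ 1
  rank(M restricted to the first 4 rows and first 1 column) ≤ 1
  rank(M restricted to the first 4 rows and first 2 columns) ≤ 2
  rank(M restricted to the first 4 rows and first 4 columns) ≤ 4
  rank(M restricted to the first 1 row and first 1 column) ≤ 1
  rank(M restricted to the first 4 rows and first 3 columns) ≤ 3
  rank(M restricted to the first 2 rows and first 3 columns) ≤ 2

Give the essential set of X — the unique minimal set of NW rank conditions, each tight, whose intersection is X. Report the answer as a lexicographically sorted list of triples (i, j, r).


Rank table r_w(4×4) implied by the 9 constraints:

  row 1: 1  1  1  1
  row 2: 1  1  2  2
  row 3: 1  2  3  3
  row 4: 1  2  3  4

the unique w with this rank table is (1, 3, 2, 4).

D(w) has 1 cell with 1 SE-corner; essential set:

[(2, 2, 1)]


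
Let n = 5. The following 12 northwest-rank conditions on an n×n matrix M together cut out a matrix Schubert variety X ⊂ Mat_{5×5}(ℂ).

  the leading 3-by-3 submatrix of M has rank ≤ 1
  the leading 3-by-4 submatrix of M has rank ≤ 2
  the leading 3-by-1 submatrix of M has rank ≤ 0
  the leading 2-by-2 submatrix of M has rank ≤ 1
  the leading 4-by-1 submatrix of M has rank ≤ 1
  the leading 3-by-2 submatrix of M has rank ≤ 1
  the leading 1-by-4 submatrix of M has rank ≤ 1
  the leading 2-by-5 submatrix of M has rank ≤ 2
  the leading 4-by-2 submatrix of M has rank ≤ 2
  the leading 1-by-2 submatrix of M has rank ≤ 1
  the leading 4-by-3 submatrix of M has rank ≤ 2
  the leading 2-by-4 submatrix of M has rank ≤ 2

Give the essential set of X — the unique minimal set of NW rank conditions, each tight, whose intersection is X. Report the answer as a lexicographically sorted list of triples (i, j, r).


The tightest implied rank at each (i,j), from the 12 conditions:

  row 1: 0 | 1 | 1 | 1 | 1
  row 2: 0 | 1 | 1 | 2 | 2
  row 3: 0 | 1 | 1 | 2 | 3
  row 4: 1 | 2 | 2 | 3 | 4
  row 5: 1 | 2 | 3 | 4 | 5

second differences of R give the permutation w = (2, 4, 5, 1, 3).

D(w) has 5 cells with 2 SE-corners; essential set:

[(3, 1, 0), (3, 3, 1)]


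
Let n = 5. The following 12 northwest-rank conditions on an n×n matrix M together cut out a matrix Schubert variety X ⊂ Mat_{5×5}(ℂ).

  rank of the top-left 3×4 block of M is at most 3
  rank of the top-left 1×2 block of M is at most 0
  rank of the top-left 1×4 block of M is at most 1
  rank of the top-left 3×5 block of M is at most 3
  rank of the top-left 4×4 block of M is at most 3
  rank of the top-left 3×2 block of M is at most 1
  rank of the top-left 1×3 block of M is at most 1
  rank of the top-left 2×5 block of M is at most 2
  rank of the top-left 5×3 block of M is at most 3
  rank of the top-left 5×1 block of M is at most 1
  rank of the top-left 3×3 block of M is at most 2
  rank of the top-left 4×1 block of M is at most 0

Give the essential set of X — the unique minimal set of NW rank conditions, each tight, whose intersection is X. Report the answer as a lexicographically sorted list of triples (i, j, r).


Computing R[i][j] = min implied NW-rank bound (n=5, 12 conditions):

  i=1: 0  0  1  1  1
  i=2: 0  1  2  2  2
  i=3: 0  1  2  3  3
  i=4: 0  1  2  3  4
  i=5: 1  2  3  4  5

so w = (3, 2, 4, 5, 1).

2 SE-corners of the 5-cell Rothe diagram give Ess(w):

[(1, 2, 0), (4, 1, 0)]


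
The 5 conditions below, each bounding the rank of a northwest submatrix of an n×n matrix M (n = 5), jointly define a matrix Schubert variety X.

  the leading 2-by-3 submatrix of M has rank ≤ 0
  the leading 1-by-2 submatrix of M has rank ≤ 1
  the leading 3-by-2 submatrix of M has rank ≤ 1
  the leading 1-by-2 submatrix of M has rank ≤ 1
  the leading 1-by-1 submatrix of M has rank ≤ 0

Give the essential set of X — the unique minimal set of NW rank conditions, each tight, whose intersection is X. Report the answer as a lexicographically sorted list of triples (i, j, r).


Recovering R(i,j) via the rank-extension bound from the 5 conditions:

  0 | 0 | 0 | 1 | 1
  0 | 0 | 0 | 1 | 2
  1 | 1 | 1 | 2 | 3
  1 | 2 | 2 | 3 | 4
  1 | 2 | 3 | 4 | 5

so w = (4, 5, 1, 2, 3).

D(w) has 6 cells with 1 SE-corner; essential set:

[(2, 3, 0)]


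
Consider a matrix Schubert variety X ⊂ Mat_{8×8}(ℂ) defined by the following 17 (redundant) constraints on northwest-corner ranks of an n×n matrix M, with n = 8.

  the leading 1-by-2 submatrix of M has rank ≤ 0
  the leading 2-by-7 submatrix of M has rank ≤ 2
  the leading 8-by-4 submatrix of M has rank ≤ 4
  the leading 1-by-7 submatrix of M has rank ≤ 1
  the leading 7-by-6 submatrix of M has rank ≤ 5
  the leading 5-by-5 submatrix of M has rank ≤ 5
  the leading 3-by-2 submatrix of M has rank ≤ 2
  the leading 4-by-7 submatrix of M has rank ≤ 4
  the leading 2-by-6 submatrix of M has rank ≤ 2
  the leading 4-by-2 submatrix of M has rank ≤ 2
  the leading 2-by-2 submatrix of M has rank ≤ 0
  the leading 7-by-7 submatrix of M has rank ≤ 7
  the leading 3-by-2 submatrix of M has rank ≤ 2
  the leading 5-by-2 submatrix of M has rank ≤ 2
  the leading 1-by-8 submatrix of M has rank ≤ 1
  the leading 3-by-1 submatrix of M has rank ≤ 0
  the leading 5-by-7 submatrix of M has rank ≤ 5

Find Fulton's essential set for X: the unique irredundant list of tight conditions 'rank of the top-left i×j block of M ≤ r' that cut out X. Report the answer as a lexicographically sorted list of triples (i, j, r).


Recovering R(i,j) via the rank-extension bound from the 17 conditions:

  0 | 0 | 1 | 1 | 1 | 1 | 1 | 1
  0 | 0 | 1 | 2 | 2 | 2 | 2 | 2
  0 | 1 | 2 | 3 | 3 | 3 | 3 | 3
  1 | 2 | 3 | 4 | 4 | 4 | 4 | 4
  1 | 2 | 3 | 4 | 5 | 5 | 5 | 5
  1 | 2 | 3 | 4 | 5 | 5 | 6 | 6
  1 | 2 | 3 | 4 | 5 | 5 | 6 | 7
  1 | 2 | 3 | 4 | 5 | 6 | 7 | 8

so w = (3, 4, 2, 1, 5, 7, 8, 6).

ℓ(w)=7; the 3 essential cells (i,j,r):

[(2, 2, 0), (3, 1, 0), (7, 6, 5)]


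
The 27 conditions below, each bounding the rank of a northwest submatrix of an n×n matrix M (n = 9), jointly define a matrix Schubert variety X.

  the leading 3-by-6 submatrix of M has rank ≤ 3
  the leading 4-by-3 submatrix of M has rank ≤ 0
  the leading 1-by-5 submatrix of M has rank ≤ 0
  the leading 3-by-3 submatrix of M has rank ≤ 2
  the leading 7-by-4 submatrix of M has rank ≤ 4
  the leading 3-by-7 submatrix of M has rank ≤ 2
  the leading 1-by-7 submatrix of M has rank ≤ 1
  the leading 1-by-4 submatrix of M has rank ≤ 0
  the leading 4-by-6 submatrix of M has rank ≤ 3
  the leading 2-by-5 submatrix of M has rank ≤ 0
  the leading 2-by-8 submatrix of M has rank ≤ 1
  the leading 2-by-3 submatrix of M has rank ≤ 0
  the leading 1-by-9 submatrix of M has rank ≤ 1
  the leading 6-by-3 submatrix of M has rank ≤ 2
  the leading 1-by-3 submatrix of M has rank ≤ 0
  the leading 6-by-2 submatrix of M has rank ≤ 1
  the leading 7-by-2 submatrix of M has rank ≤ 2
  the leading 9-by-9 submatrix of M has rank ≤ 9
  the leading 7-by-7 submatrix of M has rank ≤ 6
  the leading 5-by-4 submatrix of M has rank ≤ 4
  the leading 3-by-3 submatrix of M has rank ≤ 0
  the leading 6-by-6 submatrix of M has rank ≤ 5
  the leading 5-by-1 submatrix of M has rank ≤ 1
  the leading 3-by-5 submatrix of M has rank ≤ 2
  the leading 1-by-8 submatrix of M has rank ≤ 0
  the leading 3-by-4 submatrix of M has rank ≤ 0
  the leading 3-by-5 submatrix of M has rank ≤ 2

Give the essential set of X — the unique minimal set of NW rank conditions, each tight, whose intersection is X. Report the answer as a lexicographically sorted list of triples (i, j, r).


Reconstructing r_w from the 27 given conditions:

  row 1: 0, 0, 0, 0, 0, 0, 0, 0, 1
  row 2: 0, 0, 0, 0, 0, 1, 1, 1, 2
  row 3: 0, 0, 0, 0, 1, 2, 2, 2, 3
  row 4: 0, 0, 0, 1, 2, 3, 3, 3, 4
  row 5: 1, 1, 1, 2, 3, 4, 4, 4, 5
  row 6: 1, 1, 2, 3, 4, 5, 5, 5, 6
  row 7: 1, 2, 3, 4, 5, 6, 6, 6, 7
  row 8: 1, 2, 3, 4, 5, 6, 7, 7, 8
  row 9: 1, 2, 3, 4, 5, 6, 7, 8, 9

giving w = (9, 6, 5, 4, 1, 3, 2, 7, 8) via Δ²R.

|D(w)|=21, |Ess(w)|=5:

[(1, 8, 0), (2, 5, 0), (3, 4, 0), (4, 3, 0), (6, 2, 1)]


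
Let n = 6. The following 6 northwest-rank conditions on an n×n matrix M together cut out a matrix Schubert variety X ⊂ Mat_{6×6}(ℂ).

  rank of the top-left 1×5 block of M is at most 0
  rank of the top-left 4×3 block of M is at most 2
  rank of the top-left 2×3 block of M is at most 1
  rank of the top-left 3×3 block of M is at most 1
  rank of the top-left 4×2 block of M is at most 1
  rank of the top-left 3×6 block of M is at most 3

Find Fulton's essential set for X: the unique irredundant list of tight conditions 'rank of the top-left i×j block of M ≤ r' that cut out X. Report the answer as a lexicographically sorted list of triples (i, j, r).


Computing R[i][j] = min implied NW-rank bound (n=6, 6 conditions):

  i=1: 0 0 0 0 0 1
  i=2: 1 1 1 1 1 2
  i=3: 1 1 1 2 2 3
  i=4: 1 1 2 3 3 4
  i=5: 1 2 3 4 4 5
  i=6: 1 2 3 4 5 6

second differences of R give the permutation w = (6, 1, 4, 3, 2, 5).

D(w) has 8 cells with 3 SE-corners; essential set:

[(1, 5, 0), (3, 3, 1), (4, 2, 1)]


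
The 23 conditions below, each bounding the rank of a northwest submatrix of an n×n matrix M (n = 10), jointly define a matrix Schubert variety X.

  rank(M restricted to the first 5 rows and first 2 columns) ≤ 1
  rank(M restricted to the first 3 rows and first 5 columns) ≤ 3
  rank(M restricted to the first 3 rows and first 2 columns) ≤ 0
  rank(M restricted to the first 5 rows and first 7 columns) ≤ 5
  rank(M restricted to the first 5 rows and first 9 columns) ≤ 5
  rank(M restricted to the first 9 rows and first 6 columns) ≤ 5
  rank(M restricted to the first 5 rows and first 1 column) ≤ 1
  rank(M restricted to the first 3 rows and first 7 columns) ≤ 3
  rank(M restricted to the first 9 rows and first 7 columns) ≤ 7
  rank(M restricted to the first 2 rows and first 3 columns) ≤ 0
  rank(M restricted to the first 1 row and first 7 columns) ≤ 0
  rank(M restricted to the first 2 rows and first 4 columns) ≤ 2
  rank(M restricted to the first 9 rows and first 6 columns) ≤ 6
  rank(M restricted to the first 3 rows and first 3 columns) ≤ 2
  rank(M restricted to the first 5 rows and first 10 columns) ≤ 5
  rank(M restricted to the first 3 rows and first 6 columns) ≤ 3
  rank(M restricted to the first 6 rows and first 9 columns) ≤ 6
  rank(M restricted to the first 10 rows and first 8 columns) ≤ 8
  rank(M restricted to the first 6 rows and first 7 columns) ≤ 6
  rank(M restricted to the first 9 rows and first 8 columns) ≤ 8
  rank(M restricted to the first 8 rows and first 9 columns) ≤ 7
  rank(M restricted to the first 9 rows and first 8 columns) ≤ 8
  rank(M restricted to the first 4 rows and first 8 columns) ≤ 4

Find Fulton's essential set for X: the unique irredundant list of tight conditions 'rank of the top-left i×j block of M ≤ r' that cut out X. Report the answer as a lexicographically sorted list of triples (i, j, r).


Reconstructing r_w from the 23 given conditions:

  row 1: 0  0  0  0  0  0  0  1  1  1
  row 2: 0  0  0  1  1  1  1  2  2  2
  row 3: 0  0  1  2  2  2  2  3  3  3
  row 4: 1  1  2  3  3  3  3  4  4  4
  row 5: 1  1  2  3  4  4  4  5  5  5
  row 6: 1  2  3  4  5  5  5  6  6  6
  row 7: 1  2  3  4  5  5  6  7  7  7
  row 8: 1  2  3  4  5  5  6  7  7  8
  row 9: 1  2  3  4  5  5  6  7  8  9
  row 10: 1  2  3  4  5  6  7  8  9  10

second differences of R give the permutation w = (8, 4, 3, 1, 5, 2, 7, 10, 9, 6).

|D(w)|=17, |Ess(w)|=6:

[(1, 7, 0), (2, 3, 0), (3, 2, 0), (5, 2, 1), (8, 9, 7), (9, 6, 5)]


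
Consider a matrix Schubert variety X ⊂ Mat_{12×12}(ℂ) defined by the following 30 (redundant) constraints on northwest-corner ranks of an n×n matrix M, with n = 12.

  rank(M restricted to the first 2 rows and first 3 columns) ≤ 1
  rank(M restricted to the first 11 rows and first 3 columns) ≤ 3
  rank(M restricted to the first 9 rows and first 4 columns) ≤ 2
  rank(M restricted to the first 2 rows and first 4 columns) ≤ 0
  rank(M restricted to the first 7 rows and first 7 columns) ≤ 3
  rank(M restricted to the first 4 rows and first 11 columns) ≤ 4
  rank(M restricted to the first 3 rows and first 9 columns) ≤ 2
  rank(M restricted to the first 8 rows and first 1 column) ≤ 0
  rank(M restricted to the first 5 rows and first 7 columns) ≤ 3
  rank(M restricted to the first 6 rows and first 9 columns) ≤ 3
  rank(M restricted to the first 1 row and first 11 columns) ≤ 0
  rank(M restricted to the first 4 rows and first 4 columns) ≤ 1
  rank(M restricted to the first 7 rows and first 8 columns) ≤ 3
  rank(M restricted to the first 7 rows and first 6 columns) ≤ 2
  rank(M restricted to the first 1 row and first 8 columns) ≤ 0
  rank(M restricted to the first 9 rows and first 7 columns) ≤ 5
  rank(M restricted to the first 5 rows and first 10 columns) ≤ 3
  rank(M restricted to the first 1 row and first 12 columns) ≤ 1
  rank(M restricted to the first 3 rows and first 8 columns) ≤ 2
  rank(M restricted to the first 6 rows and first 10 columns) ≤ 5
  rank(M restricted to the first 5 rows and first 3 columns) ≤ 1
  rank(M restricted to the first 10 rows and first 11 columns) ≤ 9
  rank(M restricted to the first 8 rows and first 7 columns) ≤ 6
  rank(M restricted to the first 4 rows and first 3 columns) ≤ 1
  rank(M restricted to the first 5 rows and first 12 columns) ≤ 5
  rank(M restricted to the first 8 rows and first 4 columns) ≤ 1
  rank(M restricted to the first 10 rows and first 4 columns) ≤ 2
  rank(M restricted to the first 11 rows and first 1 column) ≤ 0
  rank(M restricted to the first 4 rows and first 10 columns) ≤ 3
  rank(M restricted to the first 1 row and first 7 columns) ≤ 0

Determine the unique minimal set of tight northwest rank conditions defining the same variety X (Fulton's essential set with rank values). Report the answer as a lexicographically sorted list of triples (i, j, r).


The tightest implied rank at each (i,j), from the 30 conditions:

  i=1: 0 | 0 | 0 | 0 | 0 | 0 | 0 | 0 | 0 | 0 | 0 | 1
  i=2: 0 | 0 | 0 | 0 | 1 | 1 | 1 | 1 | 1 | 1 | 1 | 2
  i=3: 0 | 1 | 1 | 1 | 2 | 2 | 2 | 2 | 2 | 2 | 2 | 3
  i=4: 0 | 1 | 1 | 1 | 2 | 2 | 3 | 3 | 3 | 3 | 3 | 4
  i=5: 0 | 1 | 1 | 1 | 2 | 2 | 3 | 3 | 3 | 3 | 4 | 5
  i=6: 0 | 1 | 1 | 1 | 2 | 2 | 3 | 3 | 3 | 4 | 5 | 6
  i=7: 0 | 1 | 1 | 1 | 2 | 2 | 3 | 3 | 4 | 5 | 6 | 7
  i=8: 0 | 1 | 1 | 1 | 2 | 3 | 4 | 4 | 5 | 6 | 7 | 8
  i=9: 0 | 1 | 2 | 2 | 3 | 4 | 5 | 5 | 6 | 7 | 8 | 9
  i=10: 0 | 1 | 2 | 2 | 3 | 4 | 5 | 6 | 7 | 8 | 9 | 10
  i=11: 0 | 1 | 2 | 3 | 4 | 5 | 6 | 7 | 8 | 9 | 10 | 11
  i=12: 1 | 2 | 3 | 4 | 5 | 6 | 7 | 8 | 9 | 10 | 11 | 12

second differences of R give the permutation w = (12, 5, 2, 7, 11, 10, 9, 6, 3, 8, 4, 1).

ℓ(w)=45; the 9 essential cells (i,j,r):

[(1, 11, 0), (2, 4, 0), (5, 10, 3), (6, 9, 3), (7, 6, 2), (7, 8, 3), (8, 4, 1), (10, 4, 2), (11, 1, 0)]


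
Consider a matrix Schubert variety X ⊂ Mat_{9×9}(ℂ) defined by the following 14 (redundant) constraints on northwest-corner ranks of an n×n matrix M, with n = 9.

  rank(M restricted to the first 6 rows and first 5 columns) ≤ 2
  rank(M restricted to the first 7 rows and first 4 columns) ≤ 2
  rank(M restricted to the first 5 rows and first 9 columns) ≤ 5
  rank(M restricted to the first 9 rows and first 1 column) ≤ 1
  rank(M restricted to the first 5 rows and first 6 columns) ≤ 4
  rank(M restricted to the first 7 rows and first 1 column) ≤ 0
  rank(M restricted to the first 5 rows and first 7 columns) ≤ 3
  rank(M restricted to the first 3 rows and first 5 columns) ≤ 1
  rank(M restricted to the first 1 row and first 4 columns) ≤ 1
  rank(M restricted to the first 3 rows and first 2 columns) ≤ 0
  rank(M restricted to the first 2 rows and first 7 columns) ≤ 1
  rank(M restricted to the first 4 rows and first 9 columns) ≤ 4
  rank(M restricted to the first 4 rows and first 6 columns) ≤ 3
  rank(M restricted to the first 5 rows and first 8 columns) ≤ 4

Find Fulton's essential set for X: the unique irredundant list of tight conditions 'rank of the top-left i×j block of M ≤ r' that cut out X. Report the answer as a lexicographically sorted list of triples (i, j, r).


The tightest implied rank at each (i,j), from the 14 conditions:

  row 1: 0 | 0 | 1 | 1 | 1 | 1 | 1 | 1 | 1
  row 2: 0 | 0 | 1 | 1 | 1 | 1 | 1 | 2 | 2
  row 3: 0 | 0 | 1 | 1 | 1 | 2 | 2 | 3 | 3
  row 4: 0 | 1 | 2 | 2 | 2 | 3 | 3 | 4 | 4
  row 5: 0 | 1 | 2 | 2 | 2 | 3 | 3 | 4 | 5
  row 6: 0 | 1 | 2 | 2 | 2 | 3 | 4 | 5 | 6
  row 7: 0 | 1 | 2 | 2 | 3 | 4 | 5 | 6 | 7
  row 8: 1 | 2 | 3 | 3 | 4 | 5 | 6 | 7 | 8
  row 9: 1 | 2 | 3 | 4 | 5 | 6 | 7 | 8 | 9

hence w(1..9) = (3, 8, 6, 2, 9, 7, 5, 1, 4).

Fulton essential set (7 of the 22 Rothe cells):

[(2, 7, 1), (3, 2, 0), (3, 5, 1), (5, 7, 3), (6, 5, 2), (7, 1, 0), (7, 4, 2)]


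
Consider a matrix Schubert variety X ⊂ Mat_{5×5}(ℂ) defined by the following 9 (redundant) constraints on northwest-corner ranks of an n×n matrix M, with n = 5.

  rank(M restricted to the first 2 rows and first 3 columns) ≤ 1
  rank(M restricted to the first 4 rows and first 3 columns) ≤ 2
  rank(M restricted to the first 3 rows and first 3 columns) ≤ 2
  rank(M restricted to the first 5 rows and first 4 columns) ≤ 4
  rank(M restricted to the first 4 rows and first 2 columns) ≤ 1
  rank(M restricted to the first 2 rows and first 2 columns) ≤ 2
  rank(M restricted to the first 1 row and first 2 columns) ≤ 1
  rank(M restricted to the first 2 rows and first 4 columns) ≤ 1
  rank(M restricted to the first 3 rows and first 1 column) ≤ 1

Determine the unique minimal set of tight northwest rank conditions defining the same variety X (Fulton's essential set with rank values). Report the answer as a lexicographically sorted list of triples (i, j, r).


Propagating the 9 rank bounds to every northwest block:

  i=1: 1  1  1  1  1
  i=2: 1  1  1  1  2
  i=3: 1  1  2  2  3
  i=4: 1  1  2  3  4
  i=5: 1  2  3  4  5

so w = (1, 5, 3, 4, 2).

Fulton essential set (2 of the 5 Rothe cells):

[(2, 4, 1), (4, 2, 1)]


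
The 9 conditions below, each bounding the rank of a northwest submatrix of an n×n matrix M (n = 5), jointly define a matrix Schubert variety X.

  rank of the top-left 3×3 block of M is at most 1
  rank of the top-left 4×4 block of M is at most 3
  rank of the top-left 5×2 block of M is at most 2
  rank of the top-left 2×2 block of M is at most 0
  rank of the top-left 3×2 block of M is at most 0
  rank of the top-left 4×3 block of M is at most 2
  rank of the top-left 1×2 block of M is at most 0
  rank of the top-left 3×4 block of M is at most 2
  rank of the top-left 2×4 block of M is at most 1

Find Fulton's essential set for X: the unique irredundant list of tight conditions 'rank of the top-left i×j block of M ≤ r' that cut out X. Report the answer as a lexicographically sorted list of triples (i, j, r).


The tightest implied rank at each (i,j), from the 9 conditions:

  i=1: 0 0 1 1 1
  i=2: 0 0 1 1 2
  i=3: 0 0 1 2 3
  i=4: 1 1 2 3 4
  i=5: 1 2 3 4 5

so w = (3, 5, 4, 1, 2).

ℓ(w)=7; the 2 essential cells (i,j,r):

[(2, 4, 1), (3, 2, 0)]


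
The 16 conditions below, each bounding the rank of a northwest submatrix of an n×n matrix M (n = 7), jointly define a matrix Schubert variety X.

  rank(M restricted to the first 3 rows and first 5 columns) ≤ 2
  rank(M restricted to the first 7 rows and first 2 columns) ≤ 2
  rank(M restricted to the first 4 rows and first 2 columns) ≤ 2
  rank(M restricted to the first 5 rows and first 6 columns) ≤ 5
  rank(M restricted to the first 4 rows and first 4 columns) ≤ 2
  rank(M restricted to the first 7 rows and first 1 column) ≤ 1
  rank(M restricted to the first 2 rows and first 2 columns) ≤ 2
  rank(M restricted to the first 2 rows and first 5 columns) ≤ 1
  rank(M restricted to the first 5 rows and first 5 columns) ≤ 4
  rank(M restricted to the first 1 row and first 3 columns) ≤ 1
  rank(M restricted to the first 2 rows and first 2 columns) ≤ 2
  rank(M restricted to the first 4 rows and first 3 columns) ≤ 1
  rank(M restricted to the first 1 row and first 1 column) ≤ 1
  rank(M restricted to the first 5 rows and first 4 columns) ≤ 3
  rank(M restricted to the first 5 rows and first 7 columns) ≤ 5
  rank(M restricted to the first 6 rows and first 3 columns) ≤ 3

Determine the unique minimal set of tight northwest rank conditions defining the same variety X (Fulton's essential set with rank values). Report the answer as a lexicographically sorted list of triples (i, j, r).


Computing R[i][j] = min implied NW-rank bound (n=7, 16 conditions):

  row 1: 1, 1, 1, 1, 1, 1, 1
  row 2: 1, 1, 1, 1, 1, 2, 2
  row 3: 1, 1, 1, 2, 2, 3, 3
  row 4: 1, 1, 1, 2, 3, 4, 4
  row 5: 1, 2, 2, 3, 4, 5, 5
  row 6: 1, 2, 3, 4, 5, 6, 6
  row 7: 1, 2, 3, 4, 5, 6, 7

second differences of R give the permutation w = (1, 6, 4, 5, 2, 3, 7).

2 SE-corners of the 8-cell Rothe diagram give Ess(w):

[(2, 5, 1), (4, 3, 1)]


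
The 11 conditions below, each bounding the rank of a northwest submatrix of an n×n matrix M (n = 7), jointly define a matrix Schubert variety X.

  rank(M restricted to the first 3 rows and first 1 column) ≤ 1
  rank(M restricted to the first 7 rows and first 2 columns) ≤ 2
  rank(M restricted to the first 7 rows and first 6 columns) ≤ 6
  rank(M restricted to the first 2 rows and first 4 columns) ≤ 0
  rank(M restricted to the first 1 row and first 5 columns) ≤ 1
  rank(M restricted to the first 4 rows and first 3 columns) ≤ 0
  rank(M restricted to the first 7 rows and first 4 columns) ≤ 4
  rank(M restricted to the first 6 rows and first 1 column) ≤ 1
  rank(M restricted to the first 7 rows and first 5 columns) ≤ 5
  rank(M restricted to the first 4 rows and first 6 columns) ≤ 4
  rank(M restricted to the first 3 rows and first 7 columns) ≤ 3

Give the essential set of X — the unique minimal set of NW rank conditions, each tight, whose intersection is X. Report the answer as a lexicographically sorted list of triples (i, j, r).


Recovering R(i,j) via the rank-extension bound from the 11 conditions:

  row 1: 0 0 0 0 1 1 1
  row 2: 0 0 0 0 1 2 2
  row 3: 0 0 0 1 2 3 3
  row 4: 0 0 0 1 2 3 4
  row 5: 1 1 1 2 3 4 5
  row 6: 1 2 2 3 4 5 6
  row 7: 1 2 3 4 5 6 7

second differences of R give the permutation w = (5, 6, 4, 7, 1, 2, 3).

Rothe diagram D(w) (14 cells), 2 SE-corners (essential conditions):

[(2, 4, 0), (4, 3, 0)]


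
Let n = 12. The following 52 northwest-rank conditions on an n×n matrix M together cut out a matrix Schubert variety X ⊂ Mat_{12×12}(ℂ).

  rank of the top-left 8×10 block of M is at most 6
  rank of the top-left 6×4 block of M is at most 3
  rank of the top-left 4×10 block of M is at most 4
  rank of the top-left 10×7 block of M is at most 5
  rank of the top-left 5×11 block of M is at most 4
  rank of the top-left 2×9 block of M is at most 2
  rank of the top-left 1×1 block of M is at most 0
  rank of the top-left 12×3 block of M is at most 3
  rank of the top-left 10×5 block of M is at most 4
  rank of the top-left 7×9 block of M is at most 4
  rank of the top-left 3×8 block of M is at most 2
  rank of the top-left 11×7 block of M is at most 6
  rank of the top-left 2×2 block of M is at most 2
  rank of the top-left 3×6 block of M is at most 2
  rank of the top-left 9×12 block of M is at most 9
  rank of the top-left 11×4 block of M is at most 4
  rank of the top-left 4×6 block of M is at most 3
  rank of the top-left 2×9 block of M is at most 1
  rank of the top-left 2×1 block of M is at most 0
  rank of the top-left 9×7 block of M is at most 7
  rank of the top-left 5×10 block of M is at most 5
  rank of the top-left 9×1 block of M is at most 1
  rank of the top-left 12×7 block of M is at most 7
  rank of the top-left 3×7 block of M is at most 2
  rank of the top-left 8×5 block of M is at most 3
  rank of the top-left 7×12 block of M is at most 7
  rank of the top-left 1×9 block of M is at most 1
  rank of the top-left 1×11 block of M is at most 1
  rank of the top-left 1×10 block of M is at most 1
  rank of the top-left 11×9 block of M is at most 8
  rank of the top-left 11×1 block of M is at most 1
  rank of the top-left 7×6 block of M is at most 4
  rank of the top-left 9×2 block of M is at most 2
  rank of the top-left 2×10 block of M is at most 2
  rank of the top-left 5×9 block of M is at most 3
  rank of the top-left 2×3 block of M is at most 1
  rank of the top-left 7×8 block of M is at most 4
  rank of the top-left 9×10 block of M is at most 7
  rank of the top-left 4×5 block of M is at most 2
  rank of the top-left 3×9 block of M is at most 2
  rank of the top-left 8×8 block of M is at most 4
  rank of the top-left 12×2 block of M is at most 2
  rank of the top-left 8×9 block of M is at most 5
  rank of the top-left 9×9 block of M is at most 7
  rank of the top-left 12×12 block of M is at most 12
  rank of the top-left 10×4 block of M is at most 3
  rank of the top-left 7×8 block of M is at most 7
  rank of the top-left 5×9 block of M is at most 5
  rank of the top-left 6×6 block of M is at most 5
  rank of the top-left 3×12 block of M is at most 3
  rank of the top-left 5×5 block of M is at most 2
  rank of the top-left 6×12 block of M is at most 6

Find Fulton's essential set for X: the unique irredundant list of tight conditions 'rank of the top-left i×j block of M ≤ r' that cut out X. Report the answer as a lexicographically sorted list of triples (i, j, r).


Reconstructing r_w from the 52 given conditions:

  R[1]: 0 1 1 1 1 1 1 1 1 1 1 1
  R[2]: 0 1 1 1 1 1 1 1 1 2 2 2
  R[3]: 1 2 2 2 2 2 2 2 2 3 3 3
  R[4]: 1 2 2 2 2 3 3 3 3 4 4 4
  R[5]: 1 2 2 2 2 3 3 3 3 4 4 5
  R[6]: 1 2 3 3 3 4 4 4 4 5 5 6
  R[7]: 1 2 3 3 3 4 4 4 4 5 6 7
  R[8]: 1 2 3 3 3 4 4 4 5 6 7 8
  R[9]: 1 2 3 3 4 5 5 5 6 7 8 9
  R[10]: 1 2 3 3 4 5 5 6 7 8 9 10
  R[11]: 1 2 3 4 5 6 6 7 8 9 10 11
  R[12]: 1 2 3 4 5 6 7 8 9 10 11 12

the unique w with this rank table is (2, 10, 1, 6, 12, 3, 11, 9, 5, 8, 4, 7).

ℓ(w)=31; the 10 essential cells (i,j,r):

[(2, 1, 0), (2, 9, 1), (5, 5, 2), (5, 9, 3), (5, 11, 4), (7, 9, 4), (8, 5, 3), (8, 8, 4), (10, 4, 3), (10, 7, 5)]


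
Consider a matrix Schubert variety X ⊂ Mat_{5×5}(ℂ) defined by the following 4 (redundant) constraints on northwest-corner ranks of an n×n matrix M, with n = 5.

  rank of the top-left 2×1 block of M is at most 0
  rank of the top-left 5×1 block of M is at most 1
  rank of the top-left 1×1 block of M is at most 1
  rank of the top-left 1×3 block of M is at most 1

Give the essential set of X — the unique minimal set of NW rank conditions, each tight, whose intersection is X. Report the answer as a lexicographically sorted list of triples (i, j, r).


Propagating the 4 rank bounds to every northwest block:

  row 1: 0  1  1  1  1
  row 2: 0  1  2  2  2
  row 3: 1  2  3  3  3
  row 4: 1  2  3  4  4
  row 5: 1  2  3  4  5

giving w = (2, 3, 1, 4, 5) via Δ²R.

D(w) has 2 cells with 1 SE-corner; essential set:

[(2, 1, 0)]


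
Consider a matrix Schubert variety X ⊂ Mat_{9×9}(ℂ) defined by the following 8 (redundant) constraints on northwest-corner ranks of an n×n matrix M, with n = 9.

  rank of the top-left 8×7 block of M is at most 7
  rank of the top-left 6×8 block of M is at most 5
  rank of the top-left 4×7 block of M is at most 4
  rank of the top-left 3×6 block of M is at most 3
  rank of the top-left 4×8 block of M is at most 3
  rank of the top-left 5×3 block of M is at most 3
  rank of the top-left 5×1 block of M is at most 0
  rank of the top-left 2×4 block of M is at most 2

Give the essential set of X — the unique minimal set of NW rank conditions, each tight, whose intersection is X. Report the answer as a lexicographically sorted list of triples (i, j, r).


Recovering R(i,j) via the rank-extension bound from the 8 conditions:

  0 | 1 | 1 | 1 | 1 | 1 | 1 | 1 | 1
  0 | 1 | 2 | 2 | 2 | 2 | 2 | 2 | 2
  0 | 1 | 2 | 3 | 3 | 3 | 3 | 3 | 3
  0 | 1 | 2 | 3 | 3 | 3 | 3 | 3 | 4
  0 | 1 | 2 | 3 | 4 | 4 | 4 | 4 | 5
  1 | 2 | 3 | 4 | 5 | 5 | 5 | 5 | 6
  1 | 2 | 3 | 4 | 5 | 6 | 6 | 6 | 7
  1 | 2 | 3 | 4 | 5 | 6 | 7 | 7 | 8
  1 | 2 | 3 | 4 | 5 | 6 | 7 | 8 | 9

hence w(1..9) = (2, 3, 4, 9, 5, 1, 6, 7, 8).

Rothe diagram D(w) (9 cells), 2 SE-corners (essential conditions):

[(4, 8, 3), (5, 1, 0)]


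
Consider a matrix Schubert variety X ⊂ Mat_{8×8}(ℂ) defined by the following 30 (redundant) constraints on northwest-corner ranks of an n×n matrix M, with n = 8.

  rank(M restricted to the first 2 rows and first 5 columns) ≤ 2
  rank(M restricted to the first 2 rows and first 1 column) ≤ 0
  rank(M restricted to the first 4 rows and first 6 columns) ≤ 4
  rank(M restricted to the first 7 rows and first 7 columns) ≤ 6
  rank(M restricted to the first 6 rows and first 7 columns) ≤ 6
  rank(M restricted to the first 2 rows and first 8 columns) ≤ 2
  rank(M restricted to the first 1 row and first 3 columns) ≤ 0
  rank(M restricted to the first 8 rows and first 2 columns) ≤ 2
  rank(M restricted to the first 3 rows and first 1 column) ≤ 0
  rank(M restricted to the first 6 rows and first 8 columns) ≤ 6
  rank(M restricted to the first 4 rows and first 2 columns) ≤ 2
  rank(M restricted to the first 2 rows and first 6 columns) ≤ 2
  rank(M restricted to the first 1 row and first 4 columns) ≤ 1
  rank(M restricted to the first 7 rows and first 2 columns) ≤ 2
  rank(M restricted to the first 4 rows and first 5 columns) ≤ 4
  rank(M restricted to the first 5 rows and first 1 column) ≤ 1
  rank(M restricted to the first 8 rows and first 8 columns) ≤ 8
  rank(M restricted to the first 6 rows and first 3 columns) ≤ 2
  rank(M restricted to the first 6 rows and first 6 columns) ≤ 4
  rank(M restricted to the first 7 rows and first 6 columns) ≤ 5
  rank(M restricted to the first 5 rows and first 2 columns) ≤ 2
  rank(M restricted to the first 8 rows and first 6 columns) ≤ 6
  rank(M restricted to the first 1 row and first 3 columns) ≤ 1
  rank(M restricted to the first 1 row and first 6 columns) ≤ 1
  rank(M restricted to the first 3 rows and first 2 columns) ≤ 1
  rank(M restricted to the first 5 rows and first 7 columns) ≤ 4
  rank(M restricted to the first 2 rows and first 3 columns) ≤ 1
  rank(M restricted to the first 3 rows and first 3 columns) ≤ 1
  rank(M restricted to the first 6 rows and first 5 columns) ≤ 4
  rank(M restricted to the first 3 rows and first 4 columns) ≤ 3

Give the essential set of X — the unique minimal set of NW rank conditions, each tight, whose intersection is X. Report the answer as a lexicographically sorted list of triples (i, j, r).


Computing R[i][j] = min implied NW-rank bound (n=8, 30 conditions):

  R[1]: 0, 0, 0, 1, 1, 1, 1, 1
  R[2]: 0, 1, 1, 2, 2, 2, 2, 2
  R[3]: 0, 1, 1, 2, 3, 3, 3, 3
  R[4]: 1, 2, 2, 3, 4, 4, 4, 4
  R[5]: 1, 2, 2, 3, 4, 4, 4, 5
  R[6]: 1, 2, 2, 3, 4, 4, 5, 6
  R[7]: 1, 2, 3, 4, 5, 5, 6, 7
  R[8]: 1, 2, 3, 4, 5, 6, 7, 8

the unique w with this rank table is (4, 2, 5, 1, 8, 7, 3, 6).

D(w) has 11 cells with 6 SE-corners; essential set:

[(1, 3, 0), (3, 1, 0), (3, 3, 1), (5, 7, 4), (6, 3, 2), (6, 6, 4)]


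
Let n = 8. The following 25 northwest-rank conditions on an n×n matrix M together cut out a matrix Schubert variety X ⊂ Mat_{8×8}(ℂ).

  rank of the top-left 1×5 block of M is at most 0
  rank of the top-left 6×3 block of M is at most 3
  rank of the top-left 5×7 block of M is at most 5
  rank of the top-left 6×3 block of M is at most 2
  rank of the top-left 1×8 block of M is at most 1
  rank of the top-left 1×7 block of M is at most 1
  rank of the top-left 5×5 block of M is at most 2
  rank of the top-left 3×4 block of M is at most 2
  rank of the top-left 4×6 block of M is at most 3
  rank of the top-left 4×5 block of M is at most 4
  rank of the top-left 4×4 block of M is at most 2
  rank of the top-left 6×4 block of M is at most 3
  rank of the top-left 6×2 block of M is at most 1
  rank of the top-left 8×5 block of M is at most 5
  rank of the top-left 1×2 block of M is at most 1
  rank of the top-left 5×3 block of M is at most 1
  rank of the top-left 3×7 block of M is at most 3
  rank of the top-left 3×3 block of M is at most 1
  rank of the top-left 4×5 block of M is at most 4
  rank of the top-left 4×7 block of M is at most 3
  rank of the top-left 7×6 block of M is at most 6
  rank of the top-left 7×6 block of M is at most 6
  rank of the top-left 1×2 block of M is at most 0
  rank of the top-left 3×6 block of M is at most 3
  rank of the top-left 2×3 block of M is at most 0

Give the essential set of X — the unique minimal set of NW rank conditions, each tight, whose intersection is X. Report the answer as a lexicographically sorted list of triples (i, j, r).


Propagating the 25 rank bounds to every northwest block:

  0 | 0 | 0 | 0 | 0 | 1 | 1 | 1
  0 | 0 | 0 | 1 | 1 | 2 | 2 | 2
  1 | 1 | 1 | 2 | 2 | 3 | 3 | 3
  1 | 1 | 1 | 2 | 2 | 3 | 3 | 4
  1 | 1 | 1 | 2 | 2 | 3 | 4 | 5
  1 | 1 | 2 | 3 | 3 | 4 | 5 | 6
  1 | 2 | 3 | 4 | 4 | 5 | 6 | 7
  1 | 2 | 3 | 4 | 5 | 6 | 7 | 8

reading off 1-entries of Δ²R: w = (6, 4, 1, 8, 7, 3, 2, 5).

ℓ(w)=16; the 6 essential cells (i,j,r):

[(1, 5, 0), (2, 3, 0), (4, 7, 3), (5, 3, 1), (5, 5, 2), (6, 2, 1)]


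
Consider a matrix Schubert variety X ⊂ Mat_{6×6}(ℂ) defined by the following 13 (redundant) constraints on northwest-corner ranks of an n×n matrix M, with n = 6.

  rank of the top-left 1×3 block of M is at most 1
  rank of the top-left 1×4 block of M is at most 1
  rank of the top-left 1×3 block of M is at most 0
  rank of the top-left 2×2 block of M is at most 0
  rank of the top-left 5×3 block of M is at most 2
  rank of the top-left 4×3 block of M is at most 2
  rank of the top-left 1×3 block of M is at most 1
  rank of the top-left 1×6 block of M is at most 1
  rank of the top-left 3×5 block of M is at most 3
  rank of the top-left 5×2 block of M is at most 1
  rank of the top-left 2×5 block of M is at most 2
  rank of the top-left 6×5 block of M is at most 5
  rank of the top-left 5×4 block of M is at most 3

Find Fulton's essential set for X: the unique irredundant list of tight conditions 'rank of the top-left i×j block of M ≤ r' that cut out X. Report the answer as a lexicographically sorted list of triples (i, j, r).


Recovering R(i,j) via the rank-extension bound from the 13 conditions:

  i=1: 0, 0, 0, 1, 1, 1
  i=2: 0, 0, 1, 2, 2, 2
  i=3: 1, 1, 2, 3, 3, 3
  i=4: 1, 1, 2, 3, 4, 4
  i=5: 1, 1, 2, 3, 4, 5
  i=6: 1, 2, 3, 4, 5, 6

second differences of R give the permutation w = (4, 3, 1, 5, 6, 2).

ℓ(w)=7; the 3 essential cells (i,j,r):

[(1, 3, 0), (2, 2, 0), (5, 2, 1)]


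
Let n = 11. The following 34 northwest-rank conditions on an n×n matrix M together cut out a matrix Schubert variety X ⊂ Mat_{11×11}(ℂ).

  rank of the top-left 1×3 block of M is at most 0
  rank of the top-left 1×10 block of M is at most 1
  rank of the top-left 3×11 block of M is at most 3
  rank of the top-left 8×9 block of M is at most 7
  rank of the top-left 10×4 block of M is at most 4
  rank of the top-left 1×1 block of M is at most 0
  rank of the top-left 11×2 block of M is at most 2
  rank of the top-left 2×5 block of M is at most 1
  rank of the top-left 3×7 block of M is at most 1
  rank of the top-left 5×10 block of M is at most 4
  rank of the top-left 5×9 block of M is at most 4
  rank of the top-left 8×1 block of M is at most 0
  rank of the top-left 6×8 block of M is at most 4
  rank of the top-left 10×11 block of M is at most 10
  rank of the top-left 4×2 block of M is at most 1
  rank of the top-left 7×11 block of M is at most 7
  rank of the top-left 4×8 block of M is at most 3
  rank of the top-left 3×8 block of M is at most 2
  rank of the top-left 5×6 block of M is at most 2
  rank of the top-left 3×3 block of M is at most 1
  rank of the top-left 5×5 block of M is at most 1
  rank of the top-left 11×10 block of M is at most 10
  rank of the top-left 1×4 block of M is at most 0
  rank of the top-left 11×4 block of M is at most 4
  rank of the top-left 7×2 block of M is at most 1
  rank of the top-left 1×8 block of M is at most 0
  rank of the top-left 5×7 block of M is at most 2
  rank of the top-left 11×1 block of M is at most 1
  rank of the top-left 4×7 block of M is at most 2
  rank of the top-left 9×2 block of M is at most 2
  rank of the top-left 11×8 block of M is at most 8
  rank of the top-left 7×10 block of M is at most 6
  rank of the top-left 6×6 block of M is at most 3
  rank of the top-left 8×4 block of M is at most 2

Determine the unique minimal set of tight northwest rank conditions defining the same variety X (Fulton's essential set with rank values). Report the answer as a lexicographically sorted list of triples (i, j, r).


The tightest implied rank at each (i,j), from the 34 conditions:

  0  0  0  0  0  0  0  0  1  1  1
  0  1  1  1  1  1  1  1  2  2  2
  0  1  1  1  1  1  1  2  3  3  3
  0  1  1  1  1  2  2  3  4  4  4
  0  1  1  1  1  2  2  3  4  4  5
  0  1  2  2  2  3  3  4  5  5  6
  0  1  2  2  3  4  4  5  6  6  7
  0  1  2  2  3  4  5  6  7  7  8
  1  2  3  3  4  5  6  7  8  8  9
  1  2  3  4  5  6  7  8  9  9  10
  1  2  3  4  5  6  7  8  9  10  11

the unique w with this rank table is (9, 2, 8, 6, 11, 3, 5, 7, 1, 4, 10).

Fulton essential set (7 of the 30 Rothe cells):

[(1, 8, 0), (3, 7, 1), (5, 5, 1), (5, 7, 2), (5, 10, 4), (8, 1, 0), (8, 4, 2)]
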